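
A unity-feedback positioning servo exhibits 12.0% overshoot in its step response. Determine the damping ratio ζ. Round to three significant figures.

Inverting the overshoot relation: ζ = |ln 0.120|/√(π² + ln²0.120) = 0.559.

ζ ≈ 0.559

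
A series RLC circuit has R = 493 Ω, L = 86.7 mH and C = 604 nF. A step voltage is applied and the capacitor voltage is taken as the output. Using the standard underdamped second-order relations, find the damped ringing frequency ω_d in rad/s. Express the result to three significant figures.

For a series RLC circuit (capacitor voltage as output), ω_n = 1/√(LC) = 1/√(86.7 mH · 604 nF) = 4370 rad/s.
ζ = (R/2)·√(C/L) = (493/2)·√(604 nF/86.7 mH) = 0.651.
The damped frequency ω_d = ω_n√(1−ζ²) = 3320 rad/s.

ω_d ≈ 3320 rad/s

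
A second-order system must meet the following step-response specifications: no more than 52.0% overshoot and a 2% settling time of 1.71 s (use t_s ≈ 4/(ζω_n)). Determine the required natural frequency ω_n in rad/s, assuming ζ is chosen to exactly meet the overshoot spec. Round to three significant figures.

From %OS = 100·exp(−πζ/√(1−ζ²)), invert to get ζ = −ln(OS)/√(π² + ln²(OS)) with OS = 0.520.
−ln 0.520 = 0.6539, so ζ = 0.6539/√(π² + 0.4276) = 0.204.
From t_s ≈ 4/(ζω_n): ω_n = 4/(ζ·t_s) = 4/(0.204·1.71) = 11.5 rad/s.

ω_n ≈ 11.5 rad/s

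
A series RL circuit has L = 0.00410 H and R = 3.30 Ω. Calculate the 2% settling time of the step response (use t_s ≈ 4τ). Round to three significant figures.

τ = L/R = 0.00410/3.30 = 0.00124 s.
t_s ≈ 4τ = 0.00497 s.

t_s ≈ 0.00497 s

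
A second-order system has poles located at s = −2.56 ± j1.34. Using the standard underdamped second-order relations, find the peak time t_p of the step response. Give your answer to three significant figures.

t_p ≈ 2.34 s

t_p = π/ω_d with ω_d = 1.34 (the imaginary part), so t_p = 2.34 s.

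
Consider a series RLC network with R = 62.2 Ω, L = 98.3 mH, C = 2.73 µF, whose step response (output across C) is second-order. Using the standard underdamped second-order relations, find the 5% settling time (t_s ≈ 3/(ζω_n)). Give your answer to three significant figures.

For a series RLC circuit (capacitor voltage as output), ω_n = 1/√(LC) = 1/√(98.3 mH · 2.73 µF) = 1930 rad/s.
ζ = (R/2)·√(C/L) = (62.2/2)·√(2.73 µF/98.3 mH) = 0.164.
t_s ≈ 3/(ζω_n) = 0.00948 s.

t_s ≈ 0.00948 s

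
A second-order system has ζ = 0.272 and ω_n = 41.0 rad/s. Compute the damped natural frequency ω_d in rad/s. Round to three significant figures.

ω_d ≈ 39.5 rad/s

ω_d = ω_n√(1−ζ²) = 41.0·√0.926 = 39.5 rad/s.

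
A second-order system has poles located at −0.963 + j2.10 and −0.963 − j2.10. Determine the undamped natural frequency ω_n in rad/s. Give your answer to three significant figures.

|pole| = ω_n = √(0.963² + 2.10²) = 2.31 rad/s; ζ = cos θ = σ/ω_n = 0.417.

ω_n ≈ 2.31 rad/s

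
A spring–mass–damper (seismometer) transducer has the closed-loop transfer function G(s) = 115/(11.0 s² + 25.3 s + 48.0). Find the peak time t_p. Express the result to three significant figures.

Dividing through by 11.0: denominator becomes s² + 2.300 s + 4.364.
So ω_n = √4.364 = 2.09 rad/s and ζ = 2.300/(2·2.09) = 0.551.
The damped frequency ω_d = ω_n√(1−ζ²) = 1.74 rad/s. t_p = π/ω_d = 1.80 s.

t_p ≈ 1.80 s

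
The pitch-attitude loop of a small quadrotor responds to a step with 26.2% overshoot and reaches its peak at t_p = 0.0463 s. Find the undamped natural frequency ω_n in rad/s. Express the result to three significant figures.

ω_n ≈ 73.8 rad/s

ζ from %OS: ζ = |ln 0.262|/√(π²+ln²0.262) = 0.392.
t_p = π/ω_d ⇒ ω_d = 67.9 rad/s; then ω_n = ω_d/√(1−ζ²) = 73.8 rad/s.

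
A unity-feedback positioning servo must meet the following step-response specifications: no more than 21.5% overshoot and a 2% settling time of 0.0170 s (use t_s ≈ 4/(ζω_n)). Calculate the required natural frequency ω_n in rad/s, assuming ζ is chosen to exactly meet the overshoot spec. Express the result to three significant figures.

From %OS = 100·exp(−πζ/√(1−ζ²)), invert to get ζ = −ln(OS)/√(π² + ln²(OS)) with OS = 0.215.
−ln 0.215 = 1.537, so ζ = 1.537/√(π² + 2.363) = 0.439.
Then ω_n = 4/(ζ t_s) = 4/(0.439 × 0.0170) = 535 rad/s.

ω_n ≈ 535 rad/s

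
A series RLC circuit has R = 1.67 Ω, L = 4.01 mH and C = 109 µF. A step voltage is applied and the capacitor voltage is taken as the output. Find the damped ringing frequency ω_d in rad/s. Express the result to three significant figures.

For a series RLC circuit (capacitor voltage as output), ω_n = 1/√(LC) = 1/√(4.01 mH · 109 µF) = 1510 rad/s.
ζ = (R/2)·√(C/L) = (1.67/2)·√(109 µF/4.01 mH) = 0.138.
ω_d = 1510·√(1 − 0.138²) = 1500 rad/s.

ω_d ≈ 1500 rad/s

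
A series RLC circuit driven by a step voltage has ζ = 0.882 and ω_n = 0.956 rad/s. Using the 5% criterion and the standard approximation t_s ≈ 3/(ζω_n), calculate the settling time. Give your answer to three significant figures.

t_s ≈ 3.56 s

t_s ≈ 3/(ζω_n) = 3/(0.882 × 0.956) = 3.56 s.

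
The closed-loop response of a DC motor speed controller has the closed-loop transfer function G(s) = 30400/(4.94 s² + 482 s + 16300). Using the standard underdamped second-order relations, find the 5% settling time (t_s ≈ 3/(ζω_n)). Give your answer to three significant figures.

Dividing through by 4.94: denominator becomes s² + 97.57 s + 3300.
So ω_n = √3300 = 57.4 rad/s and ζ = 97.57/(2·57.4) = 0.849.
t_s ≈ 3/(ζω_n) = 0.0615 s.

t_s ≈ 0.0615 s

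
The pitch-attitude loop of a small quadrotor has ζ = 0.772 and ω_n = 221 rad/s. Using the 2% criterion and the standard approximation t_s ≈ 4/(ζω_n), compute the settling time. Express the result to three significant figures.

t_s ≈ 4/(ζω_n) = 4/(0.772 × 221) = 0.0234 s.

t_s ≈ 0.0234 s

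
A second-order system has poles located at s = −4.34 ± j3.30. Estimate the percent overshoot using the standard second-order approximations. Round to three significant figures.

The poles are at −σ ± jω_d with σ = 4.34 and ω_d = 3.30, so ω_n = √(σ²+ω_d²) = 5.45 rad/s and ζ = σ/ω_n = 0.796.
Overshoot: exp(−π·0.796/√(1−0.796²)) = 0.0161, i.e. 1.61%.

%OS ≈ 1.61%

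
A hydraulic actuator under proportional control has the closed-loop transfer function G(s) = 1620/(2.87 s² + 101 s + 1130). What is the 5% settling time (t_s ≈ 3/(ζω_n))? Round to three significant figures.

Dividing through by 2.87: denominator becomes s² + 35.19 s + 393.7.
So ω_n = √393.7 = 19.8 rad/s and ζ = 35.19/(2·19.8) = 0.887.
t_s ≈ 3/(ζω_n) = 0.170 s.

t_s ≈ 0.170 s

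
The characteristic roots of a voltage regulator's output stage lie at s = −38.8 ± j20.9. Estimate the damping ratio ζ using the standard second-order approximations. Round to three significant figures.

The poles are at −σ ± jω_d with σ = 38.8 and ω_d = 20.9, so ω_n = √(σ²+ω_d²) = 44.1 rad/s and ζ = σ/ω_n = 0.880.

ζ ≈ 0.880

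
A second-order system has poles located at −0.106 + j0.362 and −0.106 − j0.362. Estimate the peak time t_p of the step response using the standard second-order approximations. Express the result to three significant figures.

t_p ≈ 8.68 s

t_p = π/ω_d with ω_d = 0.362 (the imaginary part), so t_p = 8.68 s.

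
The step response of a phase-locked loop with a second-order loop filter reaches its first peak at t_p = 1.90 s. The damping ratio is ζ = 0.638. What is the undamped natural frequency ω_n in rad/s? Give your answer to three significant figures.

ω_n ≈ 2.15 rad/s

Peak time t_p = π/ω_d, so ω_d = π/t_p = π/1.90 = 1.65 rad/s.
ω_n = ω_d/√(1−ζ²) = 1.65/√0.593 = 2.15 rad/s.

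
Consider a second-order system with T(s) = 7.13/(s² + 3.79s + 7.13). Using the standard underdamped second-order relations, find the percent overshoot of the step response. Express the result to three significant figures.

%OS ≈ 4.22%

Matching coefficients with s² + 2ζω_n s + ω_n² gives ω_n² = 7.13 ⇒ ω_n = 2.67 rad/s, and ζ = 3.79/(2ω_n) = 0.710.
%OS = 100·exp(−πζ/√(1−ζ²)) = 4.22%.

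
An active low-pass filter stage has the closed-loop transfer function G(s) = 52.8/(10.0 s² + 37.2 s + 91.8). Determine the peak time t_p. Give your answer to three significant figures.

Dividing through by 10.0: denominator becomes s² + 3.720 s + 9.180.
So ω_n = √9.180 = 3.03 rad/s and ζ = 3.720/(2·3.03) = 0.614.
ω_d = 3.03·√(1 − 0.614²) = 2.39 rad/s. t_p = π/ω_d = 1.31 s.

t_p ≈ 1.31 s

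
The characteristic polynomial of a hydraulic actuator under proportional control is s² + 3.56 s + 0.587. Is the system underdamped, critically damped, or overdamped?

overdamped

a² − 4b = 10 > 0 (two distinct real roots); the system is overdamped.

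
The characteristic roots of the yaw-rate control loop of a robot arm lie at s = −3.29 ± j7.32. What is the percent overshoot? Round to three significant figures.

%OS ≈ 24.4%

The poles are at −σ ± jω_d with σ = 3.29 and ω_d = 7.32, so ω_n = √(σ²+ω_d²) = 8.03 rad/s and ζ = σ/ω_n = 0.410.
%OS = 100 e^{−πζ/√(1−ζ²)} with ζ = 0.410 gives 24.4%.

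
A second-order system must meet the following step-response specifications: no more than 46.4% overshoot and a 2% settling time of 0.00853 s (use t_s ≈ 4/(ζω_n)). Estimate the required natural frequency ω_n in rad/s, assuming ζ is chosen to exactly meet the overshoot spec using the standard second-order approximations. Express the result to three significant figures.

ζ = −ln(OS)/√(π² + (ln OS)²). With OS = 0.464, ln OS = −0.7679 and ζ = 0.7679/3.234 = 0.237.
Then ω_n = 4/(ζ t_s) = 4/(0.237 × 0.00853) = 1980 rad/s.

ω_n ≈ 1980 rad/s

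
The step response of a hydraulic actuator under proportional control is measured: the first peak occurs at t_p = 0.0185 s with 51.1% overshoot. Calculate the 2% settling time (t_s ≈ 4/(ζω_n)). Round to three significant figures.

t_s ≈ 0.110 s

ζ from %OS: ζ = |ln 0.511|/√(π²+ln²0.511) = 0.209.
From t_p = π/ω_d, ω_d = π/0.0185 = 170 rad/s, so ω_n = ω_d/√(1−ζ²) = 174 rad/s.
t_s ≈ 4/(ζω_n) = 4/(0.209·174) = 0.110 s.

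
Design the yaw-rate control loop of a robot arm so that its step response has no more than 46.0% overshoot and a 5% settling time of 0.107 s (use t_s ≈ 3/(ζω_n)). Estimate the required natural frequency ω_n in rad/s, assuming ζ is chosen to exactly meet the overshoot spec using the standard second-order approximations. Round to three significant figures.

From %OS = 100·exp(−πζ/√(1−ζ²)), invert to get ζ = −ln(OS)/√(π² + ln²(OS)) with OS = 0.460.
−ln 0.460 = 0.7765, so ζ = 0.7765/√(π² + 0.6030) = 0.240.
Then ω_n = 3/(ζ t_s) = 3/(0.240 × 0.107) = 117 rad/s.

ω_n ≈ 117 rad/s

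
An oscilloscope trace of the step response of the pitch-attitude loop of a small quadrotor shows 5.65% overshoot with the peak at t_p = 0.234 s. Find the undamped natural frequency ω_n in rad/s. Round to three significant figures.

ω_n ≈ 18.2 rad/s

From the overshoot, ζ = −ln(OS)/√(π²+ln²(OS)) = 0.675.
From t_p = π/ω_d, ω_d = π/0.234 = 13.4 rad/s, so ω_n = ω_d/√(1−ζ²) = 18.2 rad/s.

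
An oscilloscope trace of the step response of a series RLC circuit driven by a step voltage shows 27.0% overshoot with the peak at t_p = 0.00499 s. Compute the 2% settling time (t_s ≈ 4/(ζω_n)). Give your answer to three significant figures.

t_s ≈ 0.0152 s

ζ from %OS: ζ = |ln 0.270|/√(π²+ln²0.270) = 0.385.
t_p = π/ω_d ⇒ ω_d = 630 rad/s; then ω_n = ω_d/√(1−ζ²) = 682 rad/s.
t_s ≈ 4/(ζω_n) = 4/(0.385·682) = 0.0152 s.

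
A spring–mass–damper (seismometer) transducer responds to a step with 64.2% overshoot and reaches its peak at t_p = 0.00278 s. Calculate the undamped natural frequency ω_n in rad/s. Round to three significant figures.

ω_n ≈ 1140 rad/s

From the overshoot, ζ = −ln(OS)/√(π²+ln²(OS)) = 0.140.
t_p = π/ω_d ⇒ ω_d = 1130 rad/s; then ω_n = ω_d/√(1−ζ²) = 1140 rad/s.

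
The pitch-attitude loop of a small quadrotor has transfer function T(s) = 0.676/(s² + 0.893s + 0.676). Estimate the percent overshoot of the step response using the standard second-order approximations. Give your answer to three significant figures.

%OS ≈ 13.1%

Comparing the denominator to s² + 2ζω_n s + ω_n²: ω_n = √0.676 = 0.822 rad/s, and 2ζω_n = 0.893 so ζ = 0.893/(2·0.822) = 0.543.
%OS = 100·exp(−πζ/√(1−ζ²)) = 13.1%.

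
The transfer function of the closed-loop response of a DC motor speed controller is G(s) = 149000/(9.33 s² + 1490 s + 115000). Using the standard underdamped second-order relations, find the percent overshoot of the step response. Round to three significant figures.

%OS ≈ 3.87%

Dividing through by 9.33: denominator becomes s² + 159.7 s + 12330.
So ω_n = √12330 = 111 rad/s and ζ = 159.7/(2·111) = 0.719.
%OS = 100 e^{−πζ/√(1−ζ²)} with ζ = 0.719 gives 3.87%.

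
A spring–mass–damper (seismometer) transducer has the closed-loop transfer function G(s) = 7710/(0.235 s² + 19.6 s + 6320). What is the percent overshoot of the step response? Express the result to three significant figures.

%OS ≈ 43.8%

Dividing through by 0.235: denominator becomes s² + 83.40 s + 26890.
So ω_n = √26890 = 164 rad/s and ζ = 83.40/(2·164) = 0.254.
%OS = 100·exp(−πζ/√(1−ζ²)) = 43.8%.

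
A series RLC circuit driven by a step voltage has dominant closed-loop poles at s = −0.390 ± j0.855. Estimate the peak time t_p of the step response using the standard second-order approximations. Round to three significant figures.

t_p = π/ω_d with ω_d = 0.855 (the imaginary part), so t_p = 3.67 s.

t_p ≈ 3.67 s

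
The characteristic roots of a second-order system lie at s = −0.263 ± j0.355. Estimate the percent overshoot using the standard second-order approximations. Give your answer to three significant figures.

%OS ≈ 9.75%

With σ = 0.263, ω_d = 0.355: ω_n = √(σ²+ω_d²) = 0.442 rad/s, ζ = σ/ω_n = 0.595.
Overshoot: exp(−π·0.595/√(1−0.595²)) = 0.0975, i.e. 9.75%.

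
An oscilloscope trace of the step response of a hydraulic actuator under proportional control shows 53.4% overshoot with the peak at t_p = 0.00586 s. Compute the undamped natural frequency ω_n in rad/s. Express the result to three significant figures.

ω_n ≈ 547 rad/s

The overshoot fixes ζ = −ln(OS)/√(π²+ln²(OS)) = 0.196.
t_p = π/ω_d ⇒ ω_d = 536 rad/s; then ω_n = ω_d/√(1−ζ²) = 547 rad/s.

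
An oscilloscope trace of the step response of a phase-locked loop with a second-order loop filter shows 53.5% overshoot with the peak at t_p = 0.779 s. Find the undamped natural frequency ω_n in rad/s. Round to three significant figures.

ζ from %OS: ζ = |ln 0.535|/√(π²+ln²0.535) = 0.195.
t_p = π/ω_d ⇒ ω_d = 4.03 rad/s; then ω_n = ω_d/√(1−ζ²) = 4.11 rad/s.

ω_n ≈ 4.11 rad/s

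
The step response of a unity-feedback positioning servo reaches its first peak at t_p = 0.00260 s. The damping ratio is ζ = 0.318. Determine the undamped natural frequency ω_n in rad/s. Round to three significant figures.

ω_n ≈ 1270 rad/s

Peak time t_p = π/ω_d, so ω_d = π/t_p = π/0.00260 = 1210 rad/s.
ω_n = ω_d/√(1−ζ²) = 1210/√0.899 = 1270 rad/s.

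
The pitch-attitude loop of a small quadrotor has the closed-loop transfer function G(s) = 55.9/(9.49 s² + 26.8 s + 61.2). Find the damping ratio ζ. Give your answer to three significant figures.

Dividing through by 9.49: denominator becomes s² + 2.824 s + 6.449.
So ω_n = √6.449 = 2.54 rad/s and ζ = 2.824/(2·2.54) = 0.556.

ζ ≈ 0.556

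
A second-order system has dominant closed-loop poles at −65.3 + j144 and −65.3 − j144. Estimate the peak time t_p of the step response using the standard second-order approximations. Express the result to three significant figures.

t_p ≈ 0.0218 s

t_p = π/ω_d with ω_d = 144 (the imaginary part), so t_p = 0.0218 s.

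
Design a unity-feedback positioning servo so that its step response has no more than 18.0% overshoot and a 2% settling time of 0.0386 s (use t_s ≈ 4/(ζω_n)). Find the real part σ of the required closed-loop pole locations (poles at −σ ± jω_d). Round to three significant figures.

σ ≈ 104

The settling-time spec alone fixes σ = ζω_n = 4/t_s = 4/0.0386 = 104.
(Overshoot then fixes ζ = 0.479 and hence ω_d = σ·√(1−ζ²)/ζ = 190 rad/s.)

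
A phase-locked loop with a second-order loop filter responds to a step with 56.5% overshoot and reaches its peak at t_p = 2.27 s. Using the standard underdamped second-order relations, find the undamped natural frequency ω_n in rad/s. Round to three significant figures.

ω_n ≈ 1.41 rad/s

The overshoot fixes ζ = −ln(OS)/√(π²+ln²(OS)) = 0.179.
From t_p = π/ω_d, ω_d = π/2.27 = 1.38 rad/s, so ω_n = ω_d/√(1−ζ²) = 1.41 rad/s.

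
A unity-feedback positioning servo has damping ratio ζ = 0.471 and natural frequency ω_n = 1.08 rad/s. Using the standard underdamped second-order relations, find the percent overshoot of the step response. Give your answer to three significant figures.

%OS ≈ 18.7%

For an underdamped second-order system, %OS = 100·exp(−πζ/√(1−ζ²)).
πζ/√(1−ζ²) = π·0.471/√(1−0.222) = 1.677, so %OS = 100·e^(−1.677) = 18.7%.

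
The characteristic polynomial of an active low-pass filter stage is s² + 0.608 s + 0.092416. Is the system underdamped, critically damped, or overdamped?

a² − 4b = 0.608² − 4·0.092416 = 0 (repeated real root); the system is critically damped.

critically damped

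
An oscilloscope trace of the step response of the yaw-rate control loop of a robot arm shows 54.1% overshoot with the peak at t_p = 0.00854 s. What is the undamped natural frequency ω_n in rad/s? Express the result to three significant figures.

The overshoot fixes ζ = −ln(OS)/√(π²+ln²(OS)) = 0.192.
From t_p = π/ω_d, ω_d = π/0.00854 = 368 rad/s, so ω_n = ω_d/√(1−ζ²) = 375 rad/s.

ω_n ≈ 375 rad/s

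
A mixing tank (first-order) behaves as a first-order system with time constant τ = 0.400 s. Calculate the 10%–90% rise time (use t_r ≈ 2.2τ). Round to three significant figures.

t_r ≈ 0.880 s

t_r ≈ 2.2τ = 0.880 s.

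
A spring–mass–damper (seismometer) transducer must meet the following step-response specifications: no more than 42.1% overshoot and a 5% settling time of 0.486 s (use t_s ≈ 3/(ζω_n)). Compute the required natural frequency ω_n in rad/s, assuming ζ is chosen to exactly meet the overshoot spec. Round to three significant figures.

ζ = −ln(OS)/√(π² + (ln OS)²). With OS = 0.421, ln OS = −0.8651 and ζ = 0.8651/3.259 = 0.265.
Then ω_n = 3/(ζ t_s) = 3/(0.265 × 0.486) = 23.3 rad/s.

ω_n ≈ 23.3 rad/s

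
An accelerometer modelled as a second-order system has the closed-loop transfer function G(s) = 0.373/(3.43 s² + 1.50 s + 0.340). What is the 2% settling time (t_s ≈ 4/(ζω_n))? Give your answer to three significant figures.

t_s ≈ 18.3 s

Dividing through by 3.43: denominator becomes s² + 0.4373 s + 0.09913.
So ω_n = √0.09913 = 0.315 rad/s and ζ = 0.4373/(2·0.315) = 0.695.
t_s ≈ 4/(ζω_n) = 18.3 s.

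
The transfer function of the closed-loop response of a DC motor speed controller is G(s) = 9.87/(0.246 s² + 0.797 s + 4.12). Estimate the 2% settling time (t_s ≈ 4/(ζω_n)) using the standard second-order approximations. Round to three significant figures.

t_s ≈ 2.47 s

Dividing through by 0.246: denominator becomes s² + 3.240 s + 16.75.
So ω_n = √16.75 = 4.09 rad/s and ζ = 3.240/(2·4.09) = 0.396.
t_s ≈ 4/(ζω_n) = 2.47 s.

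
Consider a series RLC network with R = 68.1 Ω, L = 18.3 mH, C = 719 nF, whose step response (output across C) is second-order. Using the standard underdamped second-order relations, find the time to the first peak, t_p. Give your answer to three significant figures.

t_p ≈ 0.000369 s

For a series RLC circuit (capacitor voltage as output), ω_n = 1/√(LC) = 1/√(18.3 mH · 719 nF) = 8720 rad/s.
ζ = (R/2)·√(C/L) = (68.1/2)·√(719 nF/18.3 mH) = 0.213.
The damped frequency ω_d = ω_n√(1−ζ²) = 8520 rad/s. t_p = π/ω_d = 0.000369 s.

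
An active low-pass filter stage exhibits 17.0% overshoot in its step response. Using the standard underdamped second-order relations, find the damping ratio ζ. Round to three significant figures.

ζ ≈ 0.491

ζ = −ln(OS)/√(π² + (ln OS)²). With OS = 0.170, ln OS = −1.772 and ζ = 1.772/3.607 = 0.491.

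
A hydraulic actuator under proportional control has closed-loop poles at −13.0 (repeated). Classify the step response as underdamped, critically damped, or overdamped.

critically damped

Since there is a repeated negative-real pole, the response is critically damped.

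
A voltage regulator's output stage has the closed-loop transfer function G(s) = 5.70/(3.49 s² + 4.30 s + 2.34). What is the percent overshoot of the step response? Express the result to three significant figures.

%OS ≈ 2.77%

Dividing through by 3.49: denominator becomes s² + 1.232 s + 0.6705.
So ω_n = √0.6705 = 0.819 rad/s and ζ = 1.232/(2·0.819) = 0.752.
%OS = 100 e^{−πζ/√(1−ζ²)} with ζ = 0.752 gives 2.77%.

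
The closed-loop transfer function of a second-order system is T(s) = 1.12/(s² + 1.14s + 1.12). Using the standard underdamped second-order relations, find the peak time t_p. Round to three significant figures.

Comparing the denominator to s² + 2ζω_n s + ω_n²: ω_n = √1.12 = 1.06 rad/s, and 2ζω_n = 1.14 so ζ = 1.14/(2·1.06) = 0.539.
ω_d = ω_n√(1−ζ²) = 0.892 rad/s. Then t_p = π/ω_d = 3.52 s.

t_p ≈ 3.52 s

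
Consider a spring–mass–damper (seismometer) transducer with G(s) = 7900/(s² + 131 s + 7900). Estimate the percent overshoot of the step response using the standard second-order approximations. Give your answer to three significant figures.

%OS ≈ 3.26%

Comparing the denominator to s² + 2ζω_n s + ω_n²: ω_n = √7900 = 88.9 rad/s, and 2ζω_n = 131 so ζ = 131/(2·88.9) = 0.737.
%OS = 100 e^{−πζ/√(1−ζ²)} with ζ = 0.737 gives 3.26%.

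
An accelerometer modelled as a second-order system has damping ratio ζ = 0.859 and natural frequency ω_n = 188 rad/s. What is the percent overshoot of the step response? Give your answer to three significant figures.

For an underdamped second-order system, %OS = 100·exp(−πζ/√(1−ζ²)).
πζ/√(1−ζ²) = π·0.859/√(1−0.738) = 5.271, so %OS = 100·e^(−5.271) = 0.514%.

%OS ≈ 0.514%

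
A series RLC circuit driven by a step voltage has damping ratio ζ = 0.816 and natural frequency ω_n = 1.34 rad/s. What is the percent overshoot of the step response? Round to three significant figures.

%OS ≈ 1.19%

For an underdamped second-order system, %OS = 100·exp(−πζ/√(1−ζ²)).
πζ/√(1−ζ²) = π·0.816/√(1−0.666) = 4.435, so %OS = 100·e^(−4.435) = 1.19%.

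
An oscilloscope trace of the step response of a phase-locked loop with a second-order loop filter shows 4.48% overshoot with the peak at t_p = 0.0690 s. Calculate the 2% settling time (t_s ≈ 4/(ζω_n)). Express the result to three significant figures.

The overshoot fixes ζ = −ln(OS)/√(π²+ln²(OS)) = 0.703.
t_p = π/ω_d ⇒ ω_d = 45.5 rad/s; then ω_n = ω_d/√(1−ζ²) = 64.0 rad/s.
t_s ≈ 4/(ζω_n) = 4/(0.703·64.0) = 0.0889 s.

t_s ≈ 0.0889 s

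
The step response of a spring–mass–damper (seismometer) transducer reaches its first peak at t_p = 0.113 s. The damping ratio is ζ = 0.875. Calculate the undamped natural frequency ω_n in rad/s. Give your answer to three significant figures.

Peak time t_p = π/ω_d, so ω_d = π/t_p = π/0.113 = 27.8 rad/s.
ω_n = ω_d/√(1−ζ²) = 27.8/√0.234 = 57.4 rad/s.

ω_n ≈ 57.4 rad/s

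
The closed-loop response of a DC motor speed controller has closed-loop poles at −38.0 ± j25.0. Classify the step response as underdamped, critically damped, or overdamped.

Since the poles form a complex-conjugate pair with nonzero imaginary part, the response is underdamped.

underdamped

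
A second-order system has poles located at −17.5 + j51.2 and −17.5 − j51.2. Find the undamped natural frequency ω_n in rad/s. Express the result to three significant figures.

ω_n ≈ 54.1 rad/s

The poles are at −σ ± jω_d with σ = 17.5 and ω_d = 51.2, so ω_n = √(σ²+ω_d²) = 54.1 rad/s and ζ = σ/ω_n = 0.323.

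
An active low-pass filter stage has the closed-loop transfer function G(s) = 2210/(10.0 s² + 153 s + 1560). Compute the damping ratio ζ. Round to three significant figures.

ζ ≈ 0.612

Dividing through by 10.0: denominator becomes s² + 15.30 s + 156.0.
So ω_n = √156.0 = 12.5 rad/s and ζ = 15.30/(2·12.5) = 0.612.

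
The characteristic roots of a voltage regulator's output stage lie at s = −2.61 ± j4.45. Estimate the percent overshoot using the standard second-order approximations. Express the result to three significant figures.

The poles are at −σ ± jω_d with σ = 2.61 and ω_d = 4.45, so ω_n = √(σ²+ω_d²) = 5.16 rad/s and ζ = σ/ω_n = 0.506.
%OS = 100 e^{−πζ/√(1−ζ²)} with ζ = 0.506 gives 15.8%.

%OS ≈ 15.8%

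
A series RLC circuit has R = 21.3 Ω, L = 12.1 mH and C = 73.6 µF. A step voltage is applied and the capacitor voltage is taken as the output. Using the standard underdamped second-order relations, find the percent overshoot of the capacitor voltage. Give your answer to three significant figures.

For a series RLC circuit (capacitor voltage as output), ω_n = 1/√(LC) = 1/√(12.1 mH · 73.6 µF) = 1060 rad/s.
ζ = (R/2)·√(C/L) = (21.3/2)·√(73.6 µF/12.1 mH) = 0.831.
Overshoot: exp(−π·0.831/√(1−0.831²)) = 0.00922, i.e. 0.922%.

%OS ≈ 0.922%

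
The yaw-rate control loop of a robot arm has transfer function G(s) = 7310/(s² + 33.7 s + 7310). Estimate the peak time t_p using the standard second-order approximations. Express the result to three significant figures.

t_p ≈ 0.0375 s

ω_n = √7310 = 85.5 rad/s; ζ = 33.7/(2·85.5) = 0.197.
ω_d = 85.5·√(1 − 0.197²) = 83.8 rad/s. Then t_p = π/ω_d = 0.0375 s.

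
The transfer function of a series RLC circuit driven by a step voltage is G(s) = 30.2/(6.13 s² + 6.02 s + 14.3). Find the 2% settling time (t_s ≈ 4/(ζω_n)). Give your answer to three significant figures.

t_s ≈ 8.15 s

Dividing through by 6.13: denominator becomes s² + 0.9821 s + 2.333.
So ω_n = √2.333 = 1.53 rad/s and ζ = 0.9821/(2·1.53) = 0.321.
t_s ≈ 4/(ζω_n) = 8.15 s.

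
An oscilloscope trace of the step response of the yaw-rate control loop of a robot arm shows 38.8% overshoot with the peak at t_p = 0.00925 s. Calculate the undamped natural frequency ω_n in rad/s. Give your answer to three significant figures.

ω_n ≈ 355 rad/s

From the overshoot, ζ = −ln(OS)/√(π²+ln²(OS)) = 0.289.
From t_p = π/ω_d, ω_d = π/0.00925 = 340 rad/s, so ω_n = ω_d/√(1−ζ²) = 355 rad/s.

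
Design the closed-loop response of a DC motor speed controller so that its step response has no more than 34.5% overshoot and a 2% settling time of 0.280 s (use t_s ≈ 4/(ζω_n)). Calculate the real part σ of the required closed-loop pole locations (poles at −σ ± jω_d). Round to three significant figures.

The settling-time spec alone fixes σ = ζω_n = 4/t_s = 4/0.280 = 14.3.
(Overshoot then fixes ζ = 0.321 and hence ω_d = σ·√(1−ζ²)/ζ = 42.2 rad/s.)

σ ≈ 14.3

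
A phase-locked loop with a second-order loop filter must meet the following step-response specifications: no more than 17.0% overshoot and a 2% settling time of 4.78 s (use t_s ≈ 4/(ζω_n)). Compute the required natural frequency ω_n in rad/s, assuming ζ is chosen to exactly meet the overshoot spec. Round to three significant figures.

Inverting the overshoot relation: ζ = |ln 0.170|/√(π² + ln²0.170) = 0.491.
Then ω_n = 4/(ζ t_s) = 4/(0.491 × 4.78) = 1.70 rad/s.

ω_n ≈ 1.70 rad/s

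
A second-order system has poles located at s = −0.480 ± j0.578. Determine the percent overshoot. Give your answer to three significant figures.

The poles are at −σ ± jω_d with σ = 0.480 and ω_d = 0.578, so ω_n = √(σ²+ω_d²) = 0.751 rad/s and ζ = σ/ω_n = 0.639.
Overshoot: exp(−π·0.639/√(1−0.639²)) = 0.0736, i.e. 7.36%.

%OS ≈ 7.36%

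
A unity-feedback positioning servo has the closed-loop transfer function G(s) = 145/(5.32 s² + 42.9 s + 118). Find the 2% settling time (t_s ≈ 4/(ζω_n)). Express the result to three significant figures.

t_s ≈ 0.992 s

Dividing through by 5.32: denominator becomes s² + 8.064 s + 22.18.
So ω_n = √22.18 = 4.71 rad/s and ζ = 8.064/(2·4.71) = 0.856.
t_s ≈ 4/(ζω_n) = 0.992 s.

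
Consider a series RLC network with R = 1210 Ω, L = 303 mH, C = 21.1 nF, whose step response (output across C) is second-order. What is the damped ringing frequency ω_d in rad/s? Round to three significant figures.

ω_d ≈ 12300 rad/s

For a series RLC circuit (capacitor voltage as output), ω_n = 1/√(LC) = 1/√(303 mH · 21.1 nF) = 12500 rad/s.
ζ = (R/2)·√(C/L) = (1210/2)·√(21.1 nF/303 mH) = 0.160.
The damped frequency ω_d = ω_n√(1−ζ²) = 12300 rad/s.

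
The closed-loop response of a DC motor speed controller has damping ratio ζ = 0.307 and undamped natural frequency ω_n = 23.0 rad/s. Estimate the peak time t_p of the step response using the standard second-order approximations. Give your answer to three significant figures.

The damped frequency is ω_d = ω_n√(1−ζ²) = 23.0·√(1−0.0942) = 21.9 rad/s.
Peak time t_p = π/ω_d = π/21.9 = 0.144 s.

t_p ≈ 0.144 s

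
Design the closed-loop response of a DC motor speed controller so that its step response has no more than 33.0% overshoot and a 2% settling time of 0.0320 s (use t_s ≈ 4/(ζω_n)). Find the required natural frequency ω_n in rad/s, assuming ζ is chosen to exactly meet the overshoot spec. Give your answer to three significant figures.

ζ = −ln(OS)/√(π² + (ln OS)²). With OS = 0.330, ln OS = −1.109 and ζ = 1.109/3.331 = 0.333.
Then ω_n = 4/(ζ t_s) = 4/(0.333 × 0.0320) = 376 rad/s.

ω_n ≈ 376 rad/s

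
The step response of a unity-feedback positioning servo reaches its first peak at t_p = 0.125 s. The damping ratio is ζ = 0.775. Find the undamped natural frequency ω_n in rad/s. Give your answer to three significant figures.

ω_n ≈ 39.8 rad/s

Peak time t_p = π/ω_d, so ω_d = π/t_p = π/0.125 = 25.1 rad/s.
ω_n = ω_d/√(1−ζ²) = 25.1/√0.399 = 39.8 rad/s.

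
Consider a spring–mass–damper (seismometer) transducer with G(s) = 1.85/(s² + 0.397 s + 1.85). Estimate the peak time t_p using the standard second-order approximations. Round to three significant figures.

t_p ≈ 2.33 s

ω_n = √1.85 = 1.36 rad/s; ζ = 0.397/(2·1.36) = 0.146.
ω_d = 1.36·√(1 − 0.146²) = 1.35 rad/s. Then t_p = π/ω_d = 2.33 s.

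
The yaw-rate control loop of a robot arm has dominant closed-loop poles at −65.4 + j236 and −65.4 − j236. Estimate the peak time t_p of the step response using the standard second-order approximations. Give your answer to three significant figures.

t_p = π/ω_d with ω_d = 236 (the imaginary part), so t_p = 0.0133 s.

t_p ≈ 0.0133 s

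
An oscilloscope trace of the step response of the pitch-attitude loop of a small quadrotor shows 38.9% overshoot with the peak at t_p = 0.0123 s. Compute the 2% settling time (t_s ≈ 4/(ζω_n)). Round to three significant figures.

t_s ≈ 0.0521 s

ζ from %OS: ζ = |ln 0.389|/√(π²+ln²0.389) = 0.288.
t_p = π/ω_d ⇒ ω_d = 255 rad/s; then ω_n = ω_d/√(1−ζ²) = 267 rad/s.
t_s ≈ 4/(ζω_n) = 4/(0.288·267) = 0.0521 s.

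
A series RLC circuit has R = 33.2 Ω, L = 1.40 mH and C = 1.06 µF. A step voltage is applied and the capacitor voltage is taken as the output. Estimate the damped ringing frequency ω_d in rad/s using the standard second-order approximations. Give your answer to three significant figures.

For a series RLC circuit (capacitor voltage as output), ω_n = 1/√(LC) = 1/√(1.40 mH · 1.06 µF) = 26000 rad/s.
ζ = (R/2)·√(C/L) = (33.2/2)·√(1.06 µF/1.40 mH) = 0.457.
ω_d = ω_n√(1−ζ²) = 23100 rad/s.

ω_d ≈ 23100 rad/s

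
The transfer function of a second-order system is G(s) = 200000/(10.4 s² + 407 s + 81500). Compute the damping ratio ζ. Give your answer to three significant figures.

Dividing through by 10.4: denominator becomes s² + 39.13 s + 7837.
So ω_n = √7837 = 88.5 rad/s and ζ = 39.13/(2·88.5) = 0.221.

ζ ≈ 0.221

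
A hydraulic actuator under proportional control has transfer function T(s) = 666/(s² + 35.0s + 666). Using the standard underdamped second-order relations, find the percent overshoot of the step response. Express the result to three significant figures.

Comparing the denominator to s² + 2ζω_n s + ω_n²: ω_n = √666 = 25.8 rad/s, and 2ζω_n = 35.0 so ζ = 35.0/(2·25.8) = 0.678.
Overshoot: exp(−π·0.678/√(1−0.678²)) = 0.0551, i.e. 5.51%.

%OS ≈ 5.51%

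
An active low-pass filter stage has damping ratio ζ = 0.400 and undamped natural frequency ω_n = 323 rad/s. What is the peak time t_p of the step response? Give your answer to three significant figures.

t_p ≈ 0.0106 s

The damped frequency is ω_d = ω_n√(1−ζ²) = 323·√(1−0.160) = 296 rad/s.
Peak time t_p = π/ω_d = π/296 = 0.0106 s.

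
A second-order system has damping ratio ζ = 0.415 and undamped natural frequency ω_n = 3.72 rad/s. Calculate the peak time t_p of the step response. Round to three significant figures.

t_p ≈ 0.928 s

The damped frequency is ω_d = ω_n√(1−ζ²) = 3.72·√(1−0.172) = 3.38 rad/s.
Peak time t_p = π/ω_d = π/3.38 = 0.928 s.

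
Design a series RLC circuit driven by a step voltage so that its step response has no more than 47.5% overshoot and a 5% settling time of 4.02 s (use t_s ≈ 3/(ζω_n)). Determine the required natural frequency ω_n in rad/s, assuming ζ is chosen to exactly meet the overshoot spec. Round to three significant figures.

ζ = −ln(OS)/√(π² + (ln OS)²). With OS = 0.475, ln OS = −0.7444 and ζ = 0.7444/3.229 = 0.231.
From t_s ≈ 3/(ζω_n): ω_n = 3/(ζ·t_s) = 3/(0.231·4.02) = 3.24 rad/s.

ω_n ≈ 3.24 rad/s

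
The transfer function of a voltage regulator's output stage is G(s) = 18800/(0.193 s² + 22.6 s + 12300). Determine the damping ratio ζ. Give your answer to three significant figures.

Dividing through by 0.193: denominator becomes s² + 117.1 s + 63730.
So ω_n = √63730 = 252 rad/s and ζ = 117.1/(2·252) = 0.232.

ζ ≈ 0.232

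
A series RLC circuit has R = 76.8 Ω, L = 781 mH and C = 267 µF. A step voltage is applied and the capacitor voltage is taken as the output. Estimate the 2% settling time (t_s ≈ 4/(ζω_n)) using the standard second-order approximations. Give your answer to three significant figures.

t_s ≈ 0.0814 s

For a series RLC circuit (capacitor voltage as output), ω_n = 1/√(LC) = 1/√(781 mH · 267 µF) = 69.2 rad/s.
ζ = (R/2)·√(C/L) = (76.8/2)·√(267 µF/781 mH) = 0.710.
t_s ≈ 4/(ζω_n) = 0.0814 s.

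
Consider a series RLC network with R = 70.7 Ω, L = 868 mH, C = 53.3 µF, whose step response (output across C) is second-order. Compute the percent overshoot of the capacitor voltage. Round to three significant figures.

For a series RLC circuit (capacitor voltage as output), ω_n = 1/√(LC) = 1/√(868 mH · 53.3 µF) = 147 rad/s.
ζ = (R/2)·√(C/L) = (70.7/2)·√(53.3 µF/868 mH) = 0.277.
%OS = 100·exp(−πζ/√(1−ζ²)) = 40.4%.

%OS ≈ 40.4%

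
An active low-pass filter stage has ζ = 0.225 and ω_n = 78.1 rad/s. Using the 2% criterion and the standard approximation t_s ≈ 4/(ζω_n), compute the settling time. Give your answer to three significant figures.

t_s ≈ 0.228 s

t_s ≈ 4/(ζω_n) = 4/(0.225 × 78.1) = 0.228 s.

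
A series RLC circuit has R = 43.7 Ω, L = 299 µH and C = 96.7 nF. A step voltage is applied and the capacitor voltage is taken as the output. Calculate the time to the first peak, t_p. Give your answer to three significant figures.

For a series RLC circuit (capacitor voltage as output), ω_n = 1/√(LC) = 1/√(299 µH · 96.7 nF) = 186000 rad/s.
ζ = (R/2)·√(C/L) = (43.7/2)·√(96.7 nF/299 µH) = 0.393.
ω_d = 186000·√(1 − 0.393²) = 171000 rad/s. t_p = π/ω_d = 0.0000184 s.

t_p ≈ 0.0000184 s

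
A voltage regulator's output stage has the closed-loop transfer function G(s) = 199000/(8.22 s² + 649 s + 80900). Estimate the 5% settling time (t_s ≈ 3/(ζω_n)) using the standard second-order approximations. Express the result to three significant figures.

Dividing through by 8.22: denominator becomes s² + 78.95 s + 9842.
So ω_n = √9842 = 99.2 rad/s and ζ = 78.95/(2·99.2) = 0.398.
t_s ≈ 3/(ζω_n) = 0.0760 s.

t_s ≈ 0.0760 s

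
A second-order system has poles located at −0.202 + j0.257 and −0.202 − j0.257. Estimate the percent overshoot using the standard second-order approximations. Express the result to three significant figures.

%OS ≈ 8.46%

The poles are at −σ ± jω_d with σ = 0.202 and ω_d = 0.257, so ω_n = √(σ²+ω_d²) = 0.327 rad/s and ζ = σ/ω_n = 0.618.
%OS = 100·exp(−πζ/√(1−ζ²)) = 8.46%.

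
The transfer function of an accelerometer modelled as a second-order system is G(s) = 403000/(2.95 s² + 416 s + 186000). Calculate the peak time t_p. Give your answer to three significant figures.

t_p ≈ 0.0130 s

Dividing through by 2.95: denominator becomes s² + 141.0 s + 63050.
So ω_n = √63050 = 251 rad/s and ζ = 141.0/(2·251) = 0.281.
ω_d = 251·√(1 − 0.281²) = 241 rad/s. t_p = π/ω_d = 0.0130 s.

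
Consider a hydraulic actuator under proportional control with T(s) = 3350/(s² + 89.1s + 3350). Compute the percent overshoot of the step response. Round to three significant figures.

ω_n = √3350 = 57.9 rad/s; ζ = 89.1/(2·57.9) = 0.770.
%OS = 100 e^{−πζ/√(1−ζ²)} with ζ = 0.770 gives 2.26%.

%OS ≈ 2.26%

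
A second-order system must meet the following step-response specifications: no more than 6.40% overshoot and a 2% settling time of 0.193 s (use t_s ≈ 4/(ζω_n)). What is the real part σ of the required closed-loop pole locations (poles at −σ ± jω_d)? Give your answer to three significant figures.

σ ≈ 20.7

The settling-time spec alone fixes σ = ζω_n = 4/t_s = 4/0.193 = 20.7.
(Overshoot then fixes ζ = 0.659 and hence ω_d = σ·√(1−ζ²)/ζ = 23.7 rad/s.)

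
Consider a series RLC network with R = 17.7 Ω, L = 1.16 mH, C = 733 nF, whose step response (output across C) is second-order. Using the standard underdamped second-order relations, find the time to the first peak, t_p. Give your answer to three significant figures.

t_p ≈ 0.0000940 s

For a series RLC circuit (capacitor voltage as output), ω_n = 1/√(LC) = 1/√(1.16 mH · 733 nF) = 34300 rad/s.
ζ = (R/2)·√(C/L) = (17.7/2)·√(733 nF/1.16 mH) = 0.222.
ω_d = 34300·√(1 − 0.222²) = 33400 rad/s. t_p = π/ω_d = 0.0000940 s.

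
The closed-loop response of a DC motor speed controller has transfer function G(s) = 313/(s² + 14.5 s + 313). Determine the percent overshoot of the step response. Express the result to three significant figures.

%OS ≈ 24.4%

ω_n = √313 = 17.7 rad/s; ζ = 14.5/(2·17.7) = 0.410.
Overshoot: exp(−π·0.410/√(1−0.410²)) = 0.244, i.e. 24.4%.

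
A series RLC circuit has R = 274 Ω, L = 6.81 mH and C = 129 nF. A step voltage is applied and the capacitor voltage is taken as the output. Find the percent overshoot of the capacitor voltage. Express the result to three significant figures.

%OS ≈ 9.70%

For a series RLC circuit (capacitor voltage as output), ω_n = 1/√(LC) = 1/√(6.81 mH · 129 nF) = 33700 rad/s.
ζ = (R/2)·√(C/L) = (274/2)·√(129 nF/6.81 mH) = 0.596.
Overshoot: exp(−π·0.596/√(1−0.596²)) = 0.0970, i.e. 9.70%.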